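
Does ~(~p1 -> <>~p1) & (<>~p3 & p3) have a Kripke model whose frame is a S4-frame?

1. ~(~p1 -> <>~p1) & (<>~p3 & p3), 0
2. ~(~p1 -> <>~p1), 0   [&-rule on 1]
3. <>~p3 & p3, 0   [&-rule on 1]
4. ~p1, 0   [~->-rule on 2]
5. ~<>~p1, 0   [~->-rule on 2]
6. <>~p3, 0   [&-rule on 3]
7. p3, 0   [&-rule on 3]
8. p1, 0   [~<>-rule on 5 via 0R0]
Accessibility: 0R0
Branch closes: p1 and ~p1 both at 0.
Every branch closes; the branch above is one of them.

Unsatisfiable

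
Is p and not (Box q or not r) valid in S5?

Invalid (countermodel exists)

Tableau for the negation not (p and not (Box q or not r)):
1. not (p and not (Box q or not r)), 0
2. Box q or not r, 0
3. not r, 0
Accessibility: 0R0
The negation has an open branch (countermodel exists).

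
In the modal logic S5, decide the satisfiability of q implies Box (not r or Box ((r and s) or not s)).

Satisfiable

1. q implies Box (not r or Box ((r and s) or not s)), u
2. Box (not r or Box ((r and s) or not s)), u
3. not r or Box ((r and s) or not s), u
4. Box ((r and s) or not s), u
5. (r and s) or not s, u
6. not s, u
Accessibility: uRu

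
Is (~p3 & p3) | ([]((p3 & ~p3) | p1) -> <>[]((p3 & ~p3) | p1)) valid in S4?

Yes, valid

Tableau for the negation ~((~p3 & p3) | ([]((p3 & ~p3) | p1) -> <>[]((p3 & ~p3) | p1))):
1. ~((~p3 & p3) | ([]((p3 & ~p3) | p1) -> <>[]((p3 & ~p3) | p1))), w0
2. ~(~p3 & p3), w0
3. ~([]((p3 & ~p3) | p1) -> <>[]((p3 & ~p3) | p1)), w0
4. []((p3 & ~p3) | p1), w0
5. ~<>[]((p3 & ~p3) | p1), w0
6. (p3 & ~p3) | p1, w0
7. ~[]((p3 & ~p3) | p1), w0
8. ~p3, w0
9. p1, w0
10. ~((p3 & ~p3) | p1), w1
11. ~(p3 & ~p3), w1
12. ~p1, w1
13. (p3 & ~p3) | p1, w1
14. ~[]((p3 & ~p3) | p1), w1
15. p3, w1
16. p3 & ~p3, w1
17. ~p3, w1
Accessibility: w0Rw0, w0Rw1, w1Rw1
Branch closes: p3 and ~p3 both at w1.
All branches of the negation close; one closing branch shown above.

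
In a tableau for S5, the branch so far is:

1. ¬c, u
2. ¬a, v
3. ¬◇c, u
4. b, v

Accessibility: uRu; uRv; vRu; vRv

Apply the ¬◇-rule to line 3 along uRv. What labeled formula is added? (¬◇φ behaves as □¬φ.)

¬c, v

¬◇φ behaves as □¬φ: propagate the negated body to each accessible world.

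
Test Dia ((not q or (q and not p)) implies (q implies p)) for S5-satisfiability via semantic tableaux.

1. Dia ((not q or (q and not p)) implies (q implies p)), w0
2. (not q or (q and not p)) implies (q implies p), w1   [Dia-rule on 1: fresh world w1, w0Rw1]
3. q implies p, w1   [implies-rule on 2 (branches; this branch)]
4. p, w1   [implies-rule on 3 (branches; this branch)]
Accessibility: w0Rw0, w0Rw1, w1Rw0, w1Rw1

Yes, satisfiable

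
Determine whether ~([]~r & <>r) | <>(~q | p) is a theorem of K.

Tableau for the negation ~(~([]~r & <>r) | <>(~q | p)):
1. ~(~([]~r & <>r) | <>(~q | p)), u
2. []~r & <>r, u   [~|-rule on 1]
3. ~<>(~q | p), u   [~|-rule on 1]
4. []~r, u   [&-rule on 2]
5. <>r, u   [&-rule on 2]
6. r, v   [<>-rule on 5: fresh world v, uRv]
7. ~(~q | p), v   [~<>-rule on 3 via uRv]
8. q, v   [~|-rule on 7]
9. ~p, v   [~|-rule on 7]
10. ~r, v   [[]-rule on 4 via uRv]
Accessibility: uRv
Branch closes: r and ~r both at v.
Every branch of the negation's tableau closes; the branch above is one of them.

Valid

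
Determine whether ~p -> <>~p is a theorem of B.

Tableau for the negation ~(~p -> <>~p):
1. ~(~p -> <>~p), w0
2. ~p, w0
3. ~<>~p, w0
4. p, w0
Accessibility: w0Rw0
Branch closes: p and ~p both at w0.
Every branch of the negation's tableau closes; the branch above is one of them.

Valid in B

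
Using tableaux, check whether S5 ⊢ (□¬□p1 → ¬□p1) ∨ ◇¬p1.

Valid

Tableau for the negation ¬((□¬□p1 → ¬□p1) ∨ ◇¬p1):
1. ¬((□¬□p1 → ¬□p1) ∨ ◇¬p1), 0
2. ¬(□¬□p1 → ¬□p1), 0   [¬∨-rule on 1]
3. ¬◇¬p1, 0   [¬∨-rule on 1]
4. □¬□p1, 0   [¬→-rule on 2]
5. □p1, 0   [¬→-rule on 2]
6. p1, 0   [¬◇-rule on 3 via 0R0]
7. ¬□p1, 0   [□-rule on 4 via 0R0]
8. ¬p1, 1   [¬□-rule on 7: fresh world 1, 0R1]
9. p1, 1   [¬◇-rule on 3 via 0R1]
Accessibility: 0R0, 0R1, 1R0, 1R1
Branch closes: p1 and ¬p1 both at 1.
All branches of the negation close; one closing branch shown above.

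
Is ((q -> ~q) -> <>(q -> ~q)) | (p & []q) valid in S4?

Valid in S4

Tableau for the negation ~(((q -> ~q) -> <>(q -> ~q)) | (p & []q)):
1. ~(((q -> ~q) -> <>(q -> ~q)) | (p & []q)), u
2. ~((q -> ~q) -> <>(q -> ~q)), u   [~|-rule on 1]
3. ~(p & []q), u   [~|-rule on 1]
4. q -> ~q, u   [~->-rule on 2]
5. ~<>(q -> ~q), u   [~->-rule on 2]
6. ~(q -> ~q), u   [~<>-rule on 5 via uRu]
7. q, u   [~->-rule on 6]
8. ~[]q, u   [~&-rule on 3 (branches; this branch)]
9. ~q, u   [->-rule on 4 (branches; this branch)]
Accessibility: uRu
Branch closes: q and ~q both at u.
All branches of the negation close; one closing branch shown above.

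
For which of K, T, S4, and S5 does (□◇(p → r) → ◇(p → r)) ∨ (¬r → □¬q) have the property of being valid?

K-tableau for the negation ¬((□◇(p → r) → ◇(p → r)) ∨ (¬r → □¬q)):
1. ¬((□◇(p → r) → ◇(p → r)) ∨ (¬r → □¬q)), w0
2. ¬(□◇(p → r) → ◇(p → r)), w0   [¬∨-rule on 1]
3. ¬(¬r → □¬q), w0   [¬∨-rule on 1]
4. □◇(p → r), w0   [¬→-rule on 2]
5. ¬◇(p → r), w0   [¬→-rule on 2]
6. ¬r, w0   [¬→-rule on 3]
7. ¬□¬q, w0   [¬→-rule on 3]
8. q, w1   [¬□-rule on 7: fresh world w1, w0Rw1]
9. ◇(p → r), w1   [□-rule on 4 via w0Rw1]
10. ¬(p → r), w1   [¬◇-rule on 5 via w0Rw1]
11. p, w1   [¬→-rule on 10]
12. ¬r, w1   [¬→-rule on 10]
13. p → r, w2   [◇-rule on 9: fresh world w2, w1Rw2]
14. r, w2   [→-rule on 13 (branches; this branch)]
Accessibility: w0Rw1, w1Rw2
Complete open branch: countermodel on a K-frame, so not valid in K.
T-tableau for the negation ¬((□◇(p → r) → ◇(p → r)) ∨ (¬r → □¬q)):
1. ¬((□◇(p → r) → ◇(p → r)) ∨ (¬r → □¬q)), w0
2. ¬(□◇(p → r) → ◇(p → r)), w0   [¬∨-rule on 1]
3. ¬(¬r → □¬q), w0   [¬∨-rule on 1]
4. □◇(p → r), w0   [¬→-rule on 2]
5. ¬◇(p → r), w0   [¬→-rule on 2]
6. ¬r, w0   [¬→-rule on 3]
7. ¬□¬q, w0   [¬→-rule on 3]
8. ◇(p → r), w0   [□-rule on 4 via w0Rw0]
9. ¬(p → r), w0   [¬◇-rule on 5 via w0Rw0]
10. p, w0   [¬→-rule on 9]
11. q, w1   [¬□-rule on 7: fresh world w1, w0Rw1]
12. ◇(p → r), w1   [□-rule on 4 via w0Rw1]
13. ¬(p → r), w1   [¬◇-rule on 5 via w0Rw1]
14. p, w1   [¬→-rule on 13]
15. ¬r, w1   [¬→-rule on 13]
16. p → r, w2   [◇-rule on 8: fresh world w2, w0Rw2]
17. ◇(p → r), w2   [□-rule on 4 via w0Rw2]
18. ¬(p → r), w2   [¬◇-rule on 5 via w0Rw2]
19. p, w2   [¬→-rule on 18]
20. ¬r, w2   [¬→-rule on 18]
21. r, w2   [→-rule on 16 (branches; this branch)]
Accessibility: w0Rw0, w0Rw1, w0Rw2, w1Rw1, w2Rw2
Branch closes: r and ¬r both at w2.
Every branch closes (one shown): valid in T, hence also in S4, S5 (every theorem of T is a theorem of S4 and S5).

T, S4, S5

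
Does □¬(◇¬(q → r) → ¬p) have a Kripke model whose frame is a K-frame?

1. □¬(◇¬(q → r) → ¬p), 0

Yes, satisfiable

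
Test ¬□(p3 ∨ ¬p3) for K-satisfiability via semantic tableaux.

No, unsatisfiable

1. ¬□(p3 ∨ ¬p3), w0
2. ¬(p3 ∨ ¬p3), w1   [¬□-rule on 1: fresh world w1, w0Rw1]
3. ¬p3, w1   [¬∨-rule on 2]
4. p3, w1   [¬∨-rule on 2]
Accessibility: w0Rw1
Branch closes: p3 and ¬p3 both at w1.
All branches of the tableau close; one closing branch shown above.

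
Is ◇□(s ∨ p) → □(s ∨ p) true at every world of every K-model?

Not valid

Tableau for the negation ¬(◇□(s ∨ p) → □(s ∨ p)):
1. ¬(◇□(s ∨ p) → □(s ∨ p)), 0
2. ◇□(s ∨ p), 0
3. ¬□(s ∨ p), 0
4. □(s ∨ p), 1
5. ¬(s ∨ p), 2
6. ¬s, 2
7. ¬p, 2
Accessibility: 0R1, 0R2
The negation has an open branch (countermodel exists).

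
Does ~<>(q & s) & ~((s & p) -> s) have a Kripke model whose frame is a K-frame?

1. ~<>(q & s) & ~((s & p) -> s), 0
2. ~<>(q & s), 0
3. ~((s & p) -> s), 0
4. s & p, 0
5. ~s, 0
6. s, 0
7. p, 0
Branch closes: s and ~s both at 0.
(One branch shown.) All branches close.

Unsatisfiable (every branch closes)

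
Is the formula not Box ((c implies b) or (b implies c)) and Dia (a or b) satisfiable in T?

No, unsatisfiable

1. not Box ((c implies b) or (b implies c)) and Dia (a or b), 0
2. not Box ((c implies b) or (b implies c)), 0
3. Dia (a or b), 0
4. not ((c implies b) or (b implies c)), 1
5. not (c implies b), 1
6. not (b implies c), 1
7. c, 1
8. not b, 1
9. b, 1
10. not c, 1
Accessibility: 0R0, 0R1, 1R1
Branch closes: b and not b both at 1.
All branches of the tableau close; one closing branch shown above.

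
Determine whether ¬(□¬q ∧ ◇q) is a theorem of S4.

Tableau for the negation □¬q ∧ ◇q:
1. □¬q ∧ ◇q, u
2. □¬q, u
3. ◇q, u
4. ¬q, u
5. q, v
6. ¬q, v
Accessibility: uRu, uRv, vRv
Branch closes: q and ¬q both at v.
All branches of the negation close; one closing branch shown above.

Valid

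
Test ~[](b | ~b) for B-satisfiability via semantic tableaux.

Unsatisfiable (every branch closes)

1. ~[](b | ~b), w0
2. ~(b | ~b), w1   [~[]-rule on 1: fresh world w1, w0Rw1]
3. ~b, w1   [~|-rule on 2]
4. b, w1   [~|-rule on 2]
Accessibility: w0Rw0, w0Rw1, w1Rw0, w1Rw1
Branch closes: b and ~b both at w1.
(One branch shown.) All branches close.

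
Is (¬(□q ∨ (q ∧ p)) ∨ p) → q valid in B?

Tableau for the negation ¬((¬(□q ∨ (q ∧ p)) ∨ p) → q):
1. ¬((¬(□q ∨ (q ∧ p)) ∨ p) → q), w0
2. ¬(□q ∨ (q ∧ p)) ∨ p, w0
3. ¬q, w0
4. p, w0
Accessibility: w0Rw0
The negation has an open branch (countermodel exists).

Invalid (countermodel exists)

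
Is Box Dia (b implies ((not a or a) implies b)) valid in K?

Tableau for the negation not Box Dia (b implies ((not a or a) implies b)):
1. not Box Dia (b implies ((not a or a) implies b)), u
2. not Dia (b implies ((not a or a) implies b)), v
Accessibility: uRv
The negation has an open branch (countermodel exists).

No, not valid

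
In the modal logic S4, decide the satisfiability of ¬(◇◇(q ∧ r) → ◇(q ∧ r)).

1. ¬(◇◇(q ∧ r) → ◇(q ∧ r)), 0
2. ◇◇(q ∧ r), 0
3. ¬◇(q ∧ r), 0
4. ¬(q ∧ r), 0
5. ¬r, 0
6. ◇(q ∧ r), 1
7. ¬(q ∧ r), 1
8. ¬r, 1
9. q ∧ r, 2
10. q, 2
11. r, 2
12. ¬(q ∧ r), 2
13. ¬r, 2
Accessibility: 0R0, 0R1, 0R2, 1R1, 1R2, 2R2
Branch closes: r and ¬r both at 2.
All branches of the tableau close; one closing branch shown above.

Unsatisfiable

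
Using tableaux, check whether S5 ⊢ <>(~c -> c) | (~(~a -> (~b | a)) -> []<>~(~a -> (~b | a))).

Yes, valid

Tableau for the negation ~(<>(~c -> c) | (~(~a -> (~b | a)) -> []<>~(~a -> (~b | a)))):
1. ~(<>(~c -> c) | (~(~a -> (~b | a)) -> []<>~(~a -> (~b | a)))), w0
2. ~<>(~c -> c), w0
3. ~(~(~a -> (~b | a)) -> []<>~(~a -> (~b | a))), w0
4. ~(~a -> (~b | a)), w0
5. ~[]<>~(~a -> (~b | a)), w0
6. ~a, w0
7. ~(~b | a), w0
8. b, w0
9. ~(~c -> c), w0
10. ~c, w0
11. ~<>~(~a -> (~b | a)), w1
12. ~(~c -> c), w1
13. ~c, w1
14. ~a -> (~b | a), w0
15. ~a -> (~b | a), w1
16. ~b | a, w0
17. ~b | a, w1
18. a, w0
Accessibility: w0Rw0, w0Rw1, w1Rw0, w1Rw1
Branch closes: a and ~a both at w0.
Every branch of the negation's tableau closes; the branch above is one of them.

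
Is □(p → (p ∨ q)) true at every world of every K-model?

Tableau for the negation ¬□(p → (p ∨ q)):
1. ¬□(p → (p ∨ q)), u
2. ¬(p → (p ∨ q)), v   [¬□-rule on 1: fresh world v, uRv]
3. p, v   [¬→-rule on 2]
4. ¬(p ∨ q), v   [¬→-rule on 2]
5. ¬p, v   [¬∨-rule on 4]
6. ¬q, v   [¬∨-rule on 4]
Accessibility: uRv
Branch closes: p and ¬p both at v.
Every branch of the negation's tableau closes; the branch above is one of them.

Yes, valid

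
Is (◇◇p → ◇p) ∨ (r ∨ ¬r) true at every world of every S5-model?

Valid in S5

Tableau for the negation ¬((◇◇p → ◇p) ∨ (r ∨ ¬r)):
1. ¬((◇◇p → ◇p) ∨ (r ∨ ¬r)), w0
2. ¬(◇◇p → ◇p), w0
3. ¬(r ∨ ¬r), w0
4. ◇◇p, w0
5. ¬◇p, w0
6. ¬r, w0
7. r, w0
Accessibility: w0Rw0
Branch closes: r and ¬r both at w0.
All branches of the negation close; one closing branch shown above.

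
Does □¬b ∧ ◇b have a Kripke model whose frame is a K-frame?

Unsatisfiable

1. □¬b ∧ ◇b, u
2. □¬b, u
3. ◇b, u
4. b, v
5. ¬b, v
Accessibility: uRv
Branch closes: b and ¬b both at v.
Every branch closes; the branch above is one of them.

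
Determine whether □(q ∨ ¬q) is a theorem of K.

Tableau for the negation ¬□(q ∨ ¬q):
1. ¬□(q ∨ ¬q), u
2. ¬(q ∨ ¬q), v
3. ¬q, v
4. q, v
Accessibility: uRv
Branch closes: q and ¬q both at v.
All branches of the negation close; one closing branch shown above.

Yes, valid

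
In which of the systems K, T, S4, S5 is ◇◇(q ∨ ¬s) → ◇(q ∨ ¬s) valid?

S4, S5

T-tableau for the negation ¬(◇◇(q ∨ ¬s) → ◇(q ∨ ¬s)):
1. ¬(◇◇(q ∨ ¬s) → ◇(q ∨ ¬s)), 0
2. ◇◇(q ∨ ¬s), 0
3. ¬◇(q ∨ ¬s), 0
4. ¬(q ∨ ¬s), 0
5. ¬q, 0
6. s, 0
7. ◇(q ∨ ¬s), 1
8. ¬(q ∨ ¬s), 1
9. ¬q, 1
10. s, 1
11. q ∨ ¬s, 2
12. ¬s, 2
Accessibility: 0R0, 0R1, 1R1, 1R2, 2R2
Complete open branch: countermodel on a T-frame, so not valid in T, nor in K (the same frame is also a K-frame).
S4-tableau for the negation ¬(◇◇(q ∨ ¬s) → ◇(q ∨ ¬s)):
1. ¬(◇◇(q ∨ ¬s) → ◇(q ∨ ¬s)), 0
2. ◇◇(q ∨ ¬s), 0
3. ¬◇(q ∨ ¬s), 0
4. ¬(q ∨ ¬s), 0
5. ¬q, 0
6. s, 0
7. ◇(q ∨ ¬s), 1
8. ¬(q ∨ ¬s), 1
9. ¬q, 1
10. s, 1
11. q ∨ ¬s, 2
12. ¬(q ∨ ¬s), 2
13. ¬q, 2
14. s, 2
15. ¬s, 2
Accessibility: 0R0, 0R1, 0R2, 1R1, 1R2, 2R2
Branch closes: s and ¬s both at 2.
Every branch closes (one shown): valid in S4, hence also in S5 (every theorem of S4 is a theorem of S5).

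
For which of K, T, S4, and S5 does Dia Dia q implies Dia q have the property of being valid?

S4, S5

T-tableau for the negation not (Dia Dia q implies Dia q):
1. not (Dia Dia q implies Dia q), w0
2. Dia Dia q, w0
3. not Dia q, w0
4. not q, w0
5. Dia q, w1
6. not q, w1
7. q, w2
Accessibility: w0Rw0, w0Rw1, w1Rw1, w1Rw2, w2Rw2
Complete open branch: countermodel on a T-frame, so not valid in T, nor in K (the same frame is also a K-frame).
S4-tableau for the negation not (Dia Dia q implies Dia q):
1. not (Dia Dia q implies Dia q), w0
2. Dia Dia q, w0
3. not Dia q, w0
4. not q, w0
5. Dia q, w1
6. not q, w1
7. q, w2
8. not q, w2
Accessibility: w0Rw0, w0Rw1, w0Rw2, w1Rw1, w1Rw2, w2Rw2
Branch closes: q and not q both at w2.
Every branch closes (one shown): valid in S4, hence also in S5 (every theorem of S4 is a theorem of S5).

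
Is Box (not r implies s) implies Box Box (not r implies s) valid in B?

Tableau for the negation not (Box (not r implies s) implies Box Box (not r implies s)):
1. not (Box (not r implies s) implies Box Box (not r implies s)), u
2. Box (not r implies s), u   [neg-implies-rule on 1]
3. not Box Box (not r implies s), u   [neg-implies-rule on 1]
4. not r implies s, u   [Box-rule on 2 via uRu]
5. s, u   [implies-rule on 4 (branches; this branch)]
6. not Box (not r implies s), v   [neg-Box-rule on 3: fresh world v, uRv]
7. not r implies s, v   [Box-rule on 2 via uRv]
8. s, v   [implies-rule on 7 (branches; this branch)]
9. not (not r implies s), w   [neg-Box-rule on 6: fresh world w, vRw]
10. not r, w   [neg-implies-rule on 9]
11. not s, w   [neg-implies-rule on 9]
Accessibility: uRu, uRv, vRu, vRv, vRw, wRv, wRw
The negation has an open branch (countermodel exists).

Not valid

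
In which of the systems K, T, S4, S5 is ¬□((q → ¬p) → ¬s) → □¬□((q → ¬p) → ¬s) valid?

S5

S4-tableau for the negation ¬(¬□((q → ¬p) → ¬s) → □¬□((q → ¬p) → ¬s)):
1. ¬(¬□((q → ¬p) → ¬s) → □¬□((q → ¬p) → ¬s)), u
2. ¬□((q → ¬p) → ¬s), u
3. ¬□¬□((q → ¬p) → ¬s), u
4. ¬((q → ¬p) → ¬s), v
5. q → ¬p, v
6. s, v
7. ¬p, v
8. □((q → ¬p) → ¬s), w
9. (q → ¬p) → ¬s, w
10. ¬s, w
Accessibility: uRu, uRv, uRw, vRv, wRw
Complete open branch: countermodel on an S4-frame, so not valid in S4, nor in K, T (the same frame is also a K-frame and a T-frame).
S5-tableau for the negation ¬(¬□((q → ¬p) → ¬s) → □¬□((q → ¬p) → ¬s)):
1. ¬(¬□((q → ¬p) → ¬s) → □¬□((q → ¬p) → ¬s)), u
2. ¬□((q → ¬p) → ¬s), u
3. ¬□¬□((q → ¬p) → ¬s), u
4. ¬((q → ¬p) → ¬s), v
5. q → ¬p, v
6. s, v
7. ¬p, v
8. □((q → ¬p) → ¬s), w
9. (q → ¬p) → ¬s, u
10. (q → ¬p) → ¬s, v
11. (q → ¬p) → ¬s, w
12. ¬(q → ¬p), u
13. q, u
14. p, u
15. ¬(q → ¬p), v
16. q, v
17. p, v
Accessibility: uRu, uRv, uRw, vRu, vRv, vRw, wRu, wRv, wRw
Branch closes: p and ¬p both at v.
Every branch closes (one shown): valid in S5.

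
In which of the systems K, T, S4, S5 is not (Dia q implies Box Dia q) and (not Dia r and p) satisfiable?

K, T, S4

S5-tableau for the formula:
1. not (Dia q implies Box Dia q) and (not Dia r and p), u
2. not (Dia q implies Box Dia q), u   [and-rule on 1]
3. not Dia r and p, u   [and-rule on 1]
4. Dia q, u   [neg-implies-rule on 2]
5. not Box Dia q, u   [neg-implies-rule on 2]
6. not Dia r, u   [and-rule on 3]
7. p, u   [and-rule on 3]
8. not r, u   [neg-Dia-rule on 6 via uRu]
9. q, v   [Dia-rule on 4: fresh world v, uRv]
10. not r, v   [neg-Dia-rule on 6 via uRv]
11. not Dia q, w   [neg-Box-rule on 5: fresh world w, uRw]
12. not r, w   [neg-Dia-rule on 6 via uRw]
13. not q, u   [neg-Dia-rule on 11 via wRu]
14. not q, v   [neg-Dia-rule on 11 via wRv]
Accessibility: uRu, uRv, uRw, vRu, vRv, vRw, wRu, wRv, wRw
Branch closes: q and not q both at v.
Every branch closes (one shown): unsatisfiable in S5.
S4-tableau for the formula:
1. not (Dia q implies Box Dia q) and (not Dia r and p), u
2. not (Dia q implies Box Dia q), u   [and-rule on 1]
3. not Dia r and p, u   [and-rule on 1]
4. Dia q, u   [neg-implies-rule on 2]
5. not Box Dia q, u   [neg-implies-rule on 2]
6. not Dia r, u   [and-rule on 3]
7. p, u   [and-rule on 3]
8. not r, u   [neg-Dia-rule on 6 via uRu]
9. q, v   [Dia-rule on 4: fresh world v, uRv]
10. not r, v   [neg-Dia-rule on 6 via uRv]
11. not Dia q, w   [neg-Box-rule on 5: fresh world w, uRw]
12. not r, w   [neg-Dia-rule on 6 via uRw]
13. not q, w   [neg-Dia-rule on 11 via wRw]
Accessibility: uRu, uRv, uRw, vRv, wRw
Complete open branch: satisfiable in S4, hence also in K, T (this S4-model is also a K-model and a T-model).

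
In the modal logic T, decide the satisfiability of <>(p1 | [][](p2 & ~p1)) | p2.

1. <>(p1 | [][](p2 & ~p1)) | p2, u
2. p2, u
Accessibility: uRu

Yes, satisfiable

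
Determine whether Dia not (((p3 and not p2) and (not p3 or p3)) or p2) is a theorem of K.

Tableau for the negation not Dia not (((p3 and not p2) and (not p3 or p3)) or p2):
1. not Dia not (((p3 and not p2) and (not p3 or p3)) or p2), w0
The negation has an open branch (countermodel exists).

Invalid (countermodel exists)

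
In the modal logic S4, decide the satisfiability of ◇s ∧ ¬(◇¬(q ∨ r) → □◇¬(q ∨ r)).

Satisfiable

1. ◇s ∧ ¬(◇¬(q ∨ r) → □◇¬(q ∨ r)), 0
2. ◇s, 0
3. ¬(◇¬(q ∨ r) → □◇¬(q ∨ r)), 0
4. ◇¬(q ∨ r), 0
5. ¬□◇¬(q ∨ r), 0
6. s, 1
7. ¬(q ∨ r), 2
8. ¬q, 2
9. ¬r, 2
10. ¬◇¬(q ∨ r), 3
11. q ∨ r, 3
12. r, 3
Accessibility: 0R0, 0R1, 0R2, 0R3, 1R1, 2R2, 3R3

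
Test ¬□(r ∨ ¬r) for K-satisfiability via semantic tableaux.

1. ¬□(r ∨ ¬r), u
2. ¬(r ∨ ¬r), v
3. ¬r, v
4. r, v
Accessibility: uRv
Branch closes: r and ¬r both at v.
Every branch closes; the branch above is one of them.

No, unsatisfiable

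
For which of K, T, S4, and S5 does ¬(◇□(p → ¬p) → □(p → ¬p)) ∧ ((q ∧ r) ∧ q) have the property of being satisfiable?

K, T, S4

S5-tableau for the formula:
1. ¬(◇□(p → ¬p) → □(p → ¬p)) ∧ ((q ∧ r) ∧ q), 0
2. ¬(◇□(p → ¬p) → □(p → ¬p)), 0
3. (q ∧ r) ∧ q, 0
4. ◇□(p → ¬p), 0
5. ¬□(p → ¬p), 0
6. q ∧ r, 0
7. q, 0
8. r, 0
9. □(p → ¬p), 1
10. p → ¬p, 0
11. p → ¬p, 1
12. ¬p, 0
13. ¬p, 1
14. ¬(p → ¬p), 2
15. p, 2
16. p → ¬p, 2
17. ¬p, 2
Accessibility: 0R0, 0R1, 0R2, 1R0, 1R1, 1R2, 2R0, 2R1, 2R2
Branch closes: p and ¬p both at 2.
Every branch closes (one shown): unsatisfiable in S5.
S4-tableau for the formula:
1. ¬(◇□(p → ¬p) → □(p → ¬p)) ∧ ((q ∧ r) ∧ q), 0
2. ¬(◇□(p → ¬p) → □(p → ¬p)), 0
3. (q ∧ r) ∧ q, 0
4. ◇□(p → ¬p), 0
5. ¬□(p → ¬p), 0
6. q ∧ r, 0
7. q, 0
8. r, 0
9. □(p → ¬p), 1
10. p → ¬p, 1
11. ¬p, 1
12. ¬(p → ¬p), 2
13. p, 2
Accessibility: 0R0, 0R1, 0R2, 1R1, 2R2
Complete open branch: satisfiable in S4, hence also in K, T (this S4-model is also a K-model and a T-model).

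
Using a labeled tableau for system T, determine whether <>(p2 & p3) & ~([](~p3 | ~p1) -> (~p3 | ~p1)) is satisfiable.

1. <>(p2 & p3) & ~([](~p3 | ~p1) -> (~p3 | ~p1)), w0
2. <>(p2 & p3), w0   [&-rule on 1]
3. ~([](~p3 | ~p1) -> (~p3 | ~p1)), w0   [&-rule on 1]
4. [](~p3 | ~p1), w0   [~->-rule on 3]
5. ~(~p3 | ~p1), w0   [~->-rule on 3]
6. p3, w0   [~|-rule on 5]
7. p1, w0   [~|-rule on 5]
8. ~p3 | ~p1, w0   [[]-rule on 4 via w0Rw0]
9. ~p1, w0   [|-rule on 8 (branches; this branch)]
Accessibility: w0Rw0
Branch closes: p1 and ~p1 both at w0.
(One branch shown.) All branches close.

No, unsatisfiable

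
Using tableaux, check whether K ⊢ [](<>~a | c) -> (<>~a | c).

No, not valid

Tableau for the negation ~([](<>~a | c) -> (<>~a | c)):
1. ~([](<>~a | c) -> (<>~a | c)), u
2. [](<>~a | c), u   [~->-rule on 1]
3. ~(<>~a | c), u   [~->-rule on 1]
4. ~<>~a, u   [~|-rule on 3]
5. ~c, u   [~|-rule on 3]
The negation has an open branch (countermodel exists).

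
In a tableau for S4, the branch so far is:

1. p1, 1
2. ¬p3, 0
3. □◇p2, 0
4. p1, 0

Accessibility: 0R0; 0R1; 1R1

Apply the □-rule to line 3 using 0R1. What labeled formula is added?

◇p2, 1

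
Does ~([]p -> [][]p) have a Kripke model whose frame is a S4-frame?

No, unsatisfiable

1. ~([]p -> [][]p), w0
2. []p, w0
3. ~[][]p, w0
4. p, w0
5. ~[]p, w1
6. p, w1
7. ~p, w2
8. p, w2
Accessibility: w0Rw0, w0Rw1, w0Rw2, w1Rw1, w1Rw2, w2Rw2
Branch closes: p and ~p both at w2.
All branches of the tableau close; one closing branch shown above.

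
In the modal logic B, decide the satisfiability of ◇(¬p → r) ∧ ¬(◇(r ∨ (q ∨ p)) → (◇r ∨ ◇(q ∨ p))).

1. ◇(¬p → r) ∧ ¬(◇(r ∨ (q ∨ p)) → (◇r ∨ ◇(q ∨ p))), 0
2. ◇(¬p → r), 0
3. ¬(◇(r ∨ (q ∨ p)) → (◇r ∨ ◇(q ∨ p))), 0
4. ◇(r ∨ (q ∨ p)), 0
5. ¬(◇r ∨ ◇(q ∨ p)), 0
6. ¬◇r, 0
7. ¬◇(q ∨ p), 0
8. ¬r, 0
9. ¬(q ∨ p), 0
10. ¬q, 0
11. ¬p, 0
12. ¬p → r, 1
13. ¬r, 1
14. ¬(q ∨ p), 1
15. ¬q, 1
16. ¬p, 1
17. r, 1
Accessibility: 0R0, 0R1, 1R0, 1R1
Branch closes: r and ¬r both at 1.
Every branch closes; the branch above is one of them.

Unsatisfiable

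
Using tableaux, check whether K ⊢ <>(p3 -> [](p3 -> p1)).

Tableau for the negation ~<>(p3 -> [](p3 -> p1)):
1. ~<>(p3 -> [](p3 -> p1)), w0
The negation has an open branch (countermodel exists).

No, not valid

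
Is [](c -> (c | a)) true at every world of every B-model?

Valid in B

Tableau for the negation ~[](c -> (c | a)):
1. ~[](c -> (c | a)), u
2. ~(c -> (c | a)), v
3. c, v
4. ~(c | a), v
5. ~c, v
6. ~a, v
Accessibility: uRu, uRv, vRu, vRv
Branch closes: c and ~c both at v.
All branches of the negation close; one closing branch shown above.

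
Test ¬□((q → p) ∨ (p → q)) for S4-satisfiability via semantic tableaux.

1. ¬□((q → p) ∨ (p → q)), w0
2. ¬((q → p) ∨ (p → q)), w1   [¬□-rule on 1: fresh world w1, w0Rw1]
3. ¬(q → p), w1   [¬∨-rule on 2]
4. ¬(p → q), w1   [¬∨-rule on 2]
5. q, w1   [¬→-rule on 3]
6. ¬p, w1   [¬→-rule on 3]
7. p, w1   [¬→-rule on 4]
8. ¬q, w1   [¬→-rule on 4]
Accessibility: w0Rw0, w0Rw1, w1Rw1
Branch closes: p and ¬p both at w1.
Every branch closes; the branch above is one of them.

Unsatisfiable (every branch closes)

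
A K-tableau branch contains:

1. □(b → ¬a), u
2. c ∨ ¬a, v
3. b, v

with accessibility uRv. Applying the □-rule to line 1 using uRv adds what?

b → ¬a, v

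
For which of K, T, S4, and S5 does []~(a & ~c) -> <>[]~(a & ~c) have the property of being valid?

T-tableau for the negation ~([]~(a & ~c) -> <>[]~(a & ~c)):
1. ~([]~(a & ~c) -> <>[]~(a & ~c)), u
2. []~(a & ~c), u
3. ~<>[]~(a & ~c), u
4. ~(a & ~c), u
5. ~[]~(a & ~c), u
6. c, u
7. a & ~c, v
8. a, v
9. ~c, v
10. ~(a & ~c), v
11. ~[]~(a & ~c), v
12. c, v
Accessibility: uRu, uRv, vRv
Branch closes: c and ~c both at v.
Every branch closes (one shown): valid in T, hence also in S4, S5 (every theorem of T is a theorem of S4 and S5).
K-tableau for the negation ~([]~(a & ~c) -> <>[]~(a & ~c)):
1. ~([]~(a & ~c) -> <>[]~(a & ~c)), u
2. []~(a & ~c), u
3. ~<>[]~(a & ~c), u
Complete open branch: countermodel on a K-frame, so not valid in K.

T, S4, S5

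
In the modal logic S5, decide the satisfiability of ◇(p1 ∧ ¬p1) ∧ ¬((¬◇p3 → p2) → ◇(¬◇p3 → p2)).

1. ◇(p1 ∧ ¬p1) ∧ ¬((¬◇p3 → p2) → ◇(¬◇p3 → p2)), u
2. ◇(p1 ∧ ¬p1), u   [∧-rule on 1]
3. ¬((¬◇p3 → p2) → ◇(¬◇p3 → p2)), u   [∧-rule on 1]
4. ¬◇p3 → p2, u   [¬→-rule on 3]
5. ¬◇(¬◇p3 → p2), u   [¬→-rule on 3]
6. ¬(¬◇p3 → p2), u   [¬◇-rule on 5 via uRu]
7. ¬◇p3, u   [¬→-rule on 6]
8. ¬p2, u   [¬→-rule on 6]
9. ¬p3, u   [¬◇-rule on 7 via uRu]
10. ◇p3, u   [→-rule on 4 (branches; this branch)]
11. p1 ∧ ¬p1, v   [◇-rule on 2: fresh world v, uRv]
12. p1, v   [∧-rule on 11]
13. ¬p1, v   [∧-rule on 11]
Accessibility: uRu, uRv, vRu, vRv
Branch closes: p1 and ¬p1 both at v.
(One branch shown.) All branches close.

Unsatisfiable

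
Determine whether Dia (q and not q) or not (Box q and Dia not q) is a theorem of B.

Valid in B

Tableau for the negation not (Dia (q and not q) or not (Box q and Dia not q)):
1. not (Dia (q and not q) or not (Box q and Dia not q)), 0
2. not Dia (q and not q), 0
3. Box q and Dia not q, 0
4. Box q, 0
5. Dia not q, 0
6. not (q and not q), 0
7. q, 0
8. not q, 1
9. not (q and not q), 1
10. q, 1
Accessibility: 0R0, 0R1, 1R0, 1R1
Branch closes: q and not q both at 1.
All branches of the negation close; one closing branch shown above.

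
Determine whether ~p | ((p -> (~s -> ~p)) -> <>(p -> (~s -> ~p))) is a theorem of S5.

Valid in S5

Tableau for the negation ~(~p | ((p -> (~s -> ~p)) -> <>(p -> (~s -> ~p)))):
1. ~(~p | ((p -> (~s -> ~p)) -> <>(p -> (~s -> ~p)))), u
2. p, u
3. ~((p -> (~s -> ~p)) -> <>(p -> (~s -> ~p))), u
4. p -> (~s -> ~p), u
5. ~<>(p -> (~s -> ~p)), u
6. ~(p -> (~s -> ~p)), u
7. ~(~s -> ~p), u
8. ~s, u
9. ~s -> ~p, u
10. ~p, u
Accessibility: uRu
Branch closes: p and ~p both at u.
All branches of the negation close; one closing branch shown above.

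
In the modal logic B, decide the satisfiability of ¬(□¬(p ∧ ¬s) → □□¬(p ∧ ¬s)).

Satisfiable

1. ¬(□¬(p ∧ ¬s) → □□¬(p ∧ ¬s)), 0
2. □¬(p ∧ ¬s), 0   [¬→-rule on 1]
3. ¬□□¬(p ∧ ¬s), 0   [¬→-rule on 1]
4. ¬(p ∧ ¬s), 0   [□-rule on 2 via 0R0]
5. s, 0   [¬∧-rule on 4 (branches; this branch)]
6. ¬□¬(p ∧ ¬s), 1   [¬□-rule on 3: fresh world 1, 0R1]
7. ¬(p ∧ ¬s), 1   [□-rule on 2 via 0R1]
8. s, 1   [¬∧-rule on 7 (branches; this branch)]
9. p ∧ ¬s, 2   [¬□-rule on 6: fresh world 2, 1R2]
10. p, 2   [∧-rule on 9]
11. ¬s, 2   [∧-rule on 9]
Accessibility: 0R0, 0R1, 1R0, 1R1, 1R2, 2R1, 2R2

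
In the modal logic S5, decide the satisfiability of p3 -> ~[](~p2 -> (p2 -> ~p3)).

Satisfiable (open branch found)

1. p3 -> ~[](~p2 -> (p2 -> ~p3)), w0
2. ~p3, w0   [->-rule on 1 (branches; this branch)]
Accessibility: w0Rw0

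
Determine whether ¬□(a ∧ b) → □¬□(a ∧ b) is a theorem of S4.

Tableau for the negation ¬(¬□(a ∧ b) → □¬□(a ∧ b)):
1. ¬(¬□(a ∧ b) → □¬□(a ∧ b)), u
2. ¬□(a ∧ b), u
3. ¬□¬□(a ∧ b), u
4. ¬(a ∧ b), v
5. ¬b, v
6. □(a ∧ b), w
7. a ∧ b, w
8. a, w
9. b, w
Accessibility: uRu, uRv, uRw, vRv, wRw
The negation has an open branch (countermodel exists).

Not valid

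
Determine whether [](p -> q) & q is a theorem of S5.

Tableau for the negation ~([](p -> q) & q):
1. ~([](p -> q) & q), 0
2. ~q, 0
Accessibility: 0R0
The negation has an open branch (countermodel exists).

Invalid (countermodel exists)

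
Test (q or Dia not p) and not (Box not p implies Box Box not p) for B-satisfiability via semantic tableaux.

1. (q or Dia not p) and not (Box not p implies Box Box not p), w0
2. q or Dia not p, w0
3. not (Box not p implies Box Box not p), w0
4. Box not p, w0
5. not Box Box not p, w0
6. not p, w0
7. Dia not p, w0
8. not Box not p, w1
9. not p, w1
10. not p, w2
11. p, w3
Accessibility: w0Rw0, w0Rw1, w0Rw2, w1Rw0, w1Rw1, w1Rw3, w2Rw0, w2Rw2, w3Rw1, w3Rw3

Satisfiable (open branch found)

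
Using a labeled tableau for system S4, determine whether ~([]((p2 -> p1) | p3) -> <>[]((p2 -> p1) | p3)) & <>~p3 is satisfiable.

1. ~([]((p2 -> p1) | p3) -> <>[]((p2 -> p1) | p3)) & <>~p3, w0
2. ~([]((p2 -> p1) | p3) -> <>[]((p2 -> p1) | p3)), w0
3. <>~p3, w0
4. []((p2 -> p1) | p3), w0
5. ~<>[]((p2 -> p1) | p3), w0
6. (p2 -> p1) | p3, w0
7. ~[]((p2 -> p1) | p3), w0
8. p2 -> p1, w0
9. p1, w0
10. ~p3, w1
11. (p2 -> p1) | p3, w1
12. ~[]((p2 -> p1) | p3), w1
13. p2 -> p1, w1
14. p1, w1
15. ~((p2 -> p1) | p3), w2
16. ~(p2 -> p1), w2
17. ~p3, w2
18. p2, w2
19. ~p1, w2
20. (p2 -> p1) | p3, w2
21. ~[]((p2 -> p1) | p3), w2
22. p2 -> p1, w2
23. p1, w2
Accessibility: w0Rw0, w0Rw1, w0Rw2, w1Rw1, w2Rw2
Branch closes: p1 and ~p1 both at w2.
Every branch closes; the branch above is one of them.

Unsatisfiable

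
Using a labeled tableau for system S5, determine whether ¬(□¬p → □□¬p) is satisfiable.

1. ¬(□¬p → □□¬p), 0
2. □¬p, 0
3. ¬□□¬p, 0
4. ¬p, 0
5. ¬□¬p, 1
6. ¬p, 1
7. p, 2
8. ¬p, 2
Accessibility: 0R0, 0R1, 0R2, 1R0, 1R1, 1R2, 2R0, 2R1, 2R2
Branch closes: p and ¬p both at 2.
All branches of the tableau close; one closing branch shown above.

Unsatisfiable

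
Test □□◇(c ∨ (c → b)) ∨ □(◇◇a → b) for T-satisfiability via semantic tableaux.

Satisfiable

1. □□◇(c ∨ (c → b)) ∨ □(◇◇a → b), 0
2. □(◇◇a → b), 0
3. ◇◇a → b, 0
4. b, 0
Accessibility: 0R0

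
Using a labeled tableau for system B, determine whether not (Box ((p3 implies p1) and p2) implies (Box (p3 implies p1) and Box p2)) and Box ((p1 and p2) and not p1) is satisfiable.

No, unsatisfiable

1. not (Box ((p3 implies p1) and p2) implies (Box (p3 implies p1) and Box p2)) and Box ((p1 and p2) and not p1), w0
2. not (Box ((p3 implies p1) and p2) implies (Box (p3 implies p1) and Box p2)), w0
3. Box ((p1 and p2) and not p1), w0
4. Box ((p3 implies p1) and p2), w0
5. not (Box (p3 implies p1) and Box p2), w0
6. (p1 and p2) and not p1, w0
7. p1 and p2, w0
8. not p1, w0
9. p1, w0
10. p2, w0
Accessibility: w0Rw0
Branch closes: p1 and not p1 both at w0.
(One branch shown.) All branches close.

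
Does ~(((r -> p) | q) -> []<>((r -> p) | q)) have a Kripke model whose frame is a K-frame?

Satisfiable (open branch found)

1. ~(((r -> p) | q) -> []<>((r -> p) | q)), 0
2. (r -> p) | q, 0   [~->-rule on 1]
3. ~[]<>((r -> p) | q), 0   [~->-rule on 1]
4. q, 0   [|-rule on 2 (branches; this branch)]
5. ~<>((r -> p) | q), 1   [~[]-rule on 3: fresh world 1, 0R1]
Accessibility: 0R1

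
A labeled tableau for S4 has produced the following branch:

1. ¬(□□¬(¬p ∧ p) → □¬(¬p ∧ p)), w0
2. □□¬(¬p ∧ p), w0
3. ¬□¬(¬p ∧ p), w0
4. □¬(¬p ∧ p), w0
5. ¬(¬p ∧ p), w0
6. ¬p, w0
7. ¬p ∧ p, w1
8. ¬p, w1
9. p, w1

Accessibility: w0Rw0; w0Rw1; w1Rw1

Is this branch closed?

Yes, closed

Both p and ¬p appear at w1.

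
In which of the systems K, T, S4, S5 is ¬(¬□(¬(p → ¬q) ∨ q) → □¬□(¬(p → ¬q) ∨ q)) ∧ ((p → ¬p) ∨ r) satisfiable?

S5-tableau for the formula:
1. ¬(¬□(¬(p → ¬q) ∨ q) → □¬□(¬(p → ¬q) ∨ q)) ∧ ((p → ¬p) ∨ r), w0
2. ¬(¬□(¬(p → ¬q) ∨ q) → □¬□(¬(p → ¬q) ∨ q)), w0   [∧-rule on 1]
3. (p → ¬p) ∨ r, w0   [∧-rule on 1]
4. ¬□(¬(p → ¬q) ∨ q), w0   [¬→-rule on 2]
5. ¬□¬□(¬(p → ¬q) ∨ q), w0   [¬→-rule on 2]
6. r, w0   [∨-rule on 3 (branches; this branch)]
7. ¬(¬(p → ¬q) ∨ q), w1   [¬□-rule on 4: fresh world w1, w0Rw1]
8. p → ¬q, w1   [¬∨-rule on 7]
9. ¬q, w1   [¬∨-rule on 7]
10. □(¬(p → ¬q) ∨ q), w2   [¬□-rule on 5: fresh world w2, w0Rw2]
11. ¬(p → ¬q) ∨ q, w0   [□-rule on 10 via w2Rw0]
12. ¬(p → ¬q) ∨ q, w1   [□-rule on 10 via w2Rw1]
13. ¬(p → ¬q) ∨ q, w2   [□-rule on 10 via w2Rw2]
14. ¬(p → ¬q), w0   [∨-rule on 11 (branches; this branch)]
15. p, w0   [¬→-rule on 14]
16. q, w0   [¬→-rule on 14]
17. ¬(p → ¬q), w1   [∨-rule on 12 (branches; this branch)]
18. p, w1   [¬→-rule on 17]
19. q, w1   [¬→-rule on 17]
Accessibility: w0Rw0, w0Rw1, w0Rw2, w1Rw0, w1Rw1, w1Rw2, w2Rw0, w2Rw1, w2Rw2
Branch closes: q and ¬q both at w1.
Every branch closes (one shown): unsatisfiable in S5.
S4-tableau for the formula:
1. ¬(¬□(¬(p → ¬q) ∨ q) → □¬□(¬(p → ¬q) ∨ q)) ∧ ((p → ¬p) ∨ r), w0
2. ¬(¬□(¬(p → ¬q) ∨ q) → □¬□(¬(p → ¬q) ∨ q)), w0   [∧-rule on 1]
3. (p → ¬p) ∨ r, w0   [∧-rule on 1]
4. ¬□(¬(p → ¬q) ∨ q), w0   [¬→-rule on 2]
5. ¬□¬□(¬(p → ¬q) ∨ q), w0   [¬→-rule on 2]
6. r, w0   [∨-rule on 3 (branches; this branch)]
7. ¬(¬(p → ¬q) ∨ q), w1   [¬□-rule on 4: fresh world w1, w0Rw1]
8. p → ¬q, w1   [¬∨-rule on 7]
9. ¬q, w1   [¬∨-rule on 7]
10. □(¬(p → ¬q) ∨ q), w2   [¬□-rule on 5: fresh world w2, w0Rw2]
11. ¬(p → ¬q) ∨ q, w2   [□-rule on 10 via w2Rw2]
12. q, w2   [∨-rule on 11 (branches; this branch)]
Accessibility: w0Rw0, w0Rw1, w0Rw2, w1Rw1, w2Rw2
Complete open branch: satisfiable in S4, hence also in K, T (this S4-model is also a K-model and a T-model).

K, T, S4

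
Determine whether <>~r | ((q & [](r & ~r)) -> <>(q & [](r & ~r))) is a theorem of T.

Yes, valid

Tableau for the negation ~(<>~r | ((q & [](r & ~r)) -> <>(q & [](r & ~r)))):
1. ~(<>~r | ((q & [](r & ~r)) -> <>(q & [](r & ~r)))), 0
2. ~<>~r, 0
3. ~((q & [](r & ~r)) -> <>(q & [](r & ~r))), 0
4. q & [](r & ~r), 0
5. ~<>(q & [](r & ~r)), 0
6. q, 0
7. [](r & ~r), 0
8. r, 0
9. ~(q & [](r & ~r)), 0
10. r & ~r, 0
11. ~r, 0
Accessibility: 0R0
Branch closes: r and ~r both at 0.
All branches of the negation close; one closing branch shown above.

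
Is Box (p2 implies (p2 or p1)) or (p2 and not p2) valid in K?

Tableau for the negation not (Box (p2 implies (p2 or p1)) or (p2 and not p2)):
1. not (Box (p2 implies (p2 or p1)) or (p2 and not p2)), w0
2. not Box (p2 implies (p2 or p1)), w0
3. not (p2 and not p2), w0
4. p2, w0
5. not (p2 implies (p2 or p1)), w1
6. p2, w1
7. not (p2 or p1), w1
8. not p2, w1
9. not p1, w1
Accessibility: w0Rw1
Branch closes: p2 and not p2 both at w1.
All branches of the negation close; one closing branch shown above.

Valid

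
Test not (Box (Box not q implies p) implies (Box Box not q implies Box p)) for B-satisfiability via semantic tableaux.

Unsatisfiable (every branch closes)

1. not (Box (Box not q implies p) implies (Box Box not q implies Box p)), w0
2. Box (Box not q implies p), w0   [neg-implies-rule on 1]
3. not (Box Box not q implies Box p), w0   [neg-implies-rule on 1]
4. Box Box not q, w0   [neg-implies-rule on 3]
5. not Box p, w0   [neg-implies-rule on 3]
6. Box not q implies p, w0   [Box-rule on 2 via w0Rw0]
7. Box not q, w0   [Box-rule on 4 via w0Rw0]
8. not q, w0   [Box-rule on 7 via w0Rw0]
9. not Box not q, w0   [implies-rule on 6 (branches; this branch)]
10. not p, w1   [neg-Box-rule on 5: fresh world w1, w0Rw1]
11. Box not q implies p, w1   [Box-rule on 2 via w0Rw1]
12. Box not q, w1   [Box-rule on 4 via w0Rw1]
13. not q, w1   [Box-rule on 7 via w0Rw1]
14. not Box not q, w1   [implies-rule on 11 (branches; this branch)]
15. q, w2   [neg-Box-rule on 9: fresh world w2, w0Rw2]
16. Box not q implies p, w2   [Box-rule on 2 via w0Rw2]
17. Box not q, w2   [Box-rule on 4 via w0Rw2]
18. not q, w2   [Box-rule on 7 via w0Rw2]
Accessibility: w0Rw0, w0Rw1, w0Rw2, w1Rw0, w1Rw1, w2Rw0, w2Rw2
Branch closes: q and not q both at w2.
Every branch closes; the branch above is one of them.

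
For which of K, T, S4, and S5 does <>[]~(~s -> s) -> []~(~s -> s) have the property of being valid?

S5

S4-tableau for the negation ~(<>[]~(~s -> s) -> []~(~s -> s)):
1. ~(<>[]~(~s -> s) -> []~(~s -> s)), u
2. <>[]~(~s -> s), u
3. ~[]~(~s -> s), u
4. []~(~s -> s), v
5. ~(~s -> s), v
6. ~s, v
7. ~s -> s, w
8. s, w
Accessibility: uRu, uRv, uRw, vRv, wRw
Complete open branch: countermodel on an S4-frame, so not valid in S4, nor in K, T (the same frame is also a K-frame and a T-frame).
S5-tableau for the negation ~(<>[]~(~s -> s) -> []~(~s -> s)):
1. ~(<>[]~(~s -> s) -> []~(~s -> s)), u
2. <>[]~(~s -> s), u
3. ~[]~(~s -> s), u
4. []~(~s -> s), v
5. ~(~s -> s), u
6. ~s, u
7. ~(~s -> s), v
8. ~s, v
9. ~s -> s, w
10. ~(~s -> s), w
11. ~s, w
12. s, w
Accessibility: uRu, uRv, uRw, vRu, vRv, vRw, wRu, wRv, wRw
Branch closes: s and ~s both at w.
Every branch closes (one shown): valid in S5.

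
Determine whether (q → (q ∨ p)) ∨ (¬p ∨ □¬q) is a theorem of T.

Tableau for the negation ¬((q → (q ∨ p)) ∨ (¬p ∨ □¬q)):
1. ¬((q → (q ∨ p)) ∨ (¬p ∨ □¬q)), u
2. ¬(q → (q ∨ p)), u
3. ¬(¬p ∨ □¬q), u
4. q, u
5. ¬(q ∨ p), u
6. p, u
7. ¬□¬q, u
8. ¬q, u
9. ¬p, u
Accessibility: uRu
Branch closes: q and ¬q both at u.
Every branch of the negation's tableau closes; the branch above is one of them.

Valid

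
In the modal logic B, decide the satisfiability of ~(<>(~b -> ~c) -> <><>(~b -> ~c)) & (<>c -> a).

No, unsatisfiable

1. ~(<>(~b -> ~c) -> <><>(~b -> ~c)) & (<>c -> a), u
2. ~(<>(~b -> ~c) -> <><>(~b -> ~c)), u
3. <>c -> a, u
4. <>(~b -> ~c), u
5. ~<><>(~b -> ~c), u
6. ~<>(~b -> ~c), u
7. ~(~b -> ~c), u
8. ~b, u
9. c, u
10. a, u
11. ~b -> ~c, v
12. ~<>(~b -> ~c), v
13. ~(~b -> ~c), v
14. ~b, v
15. c, v
16. ~c, v
Accessibility: uRu, uRv, vRu, vRv
Branch closes: c and ~c both at v.
Every branch closes; the branch above is one of them.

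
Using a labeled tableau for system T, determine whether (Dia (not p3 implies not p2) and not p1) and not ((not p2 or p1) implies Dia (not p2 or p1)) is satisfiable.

No, unsatisfiable

1. (Dia (not p3 implies not p2) and not p1) and not ((not p2 or p1) implies Dia (not p2 or p1)), 0
2. Dia (not p3 implies not p2) and not p1, 0
3. not ((not p2 or p1) implies Dia (not p2 or p1)), 0
4. Dia (not p3 implies not p2), 0
5. not p1, 0
6. not p2 or p1, 0
7. not Dia (not p2 or p1), 0
8. not (not p2 or p1), 0
9. p2, 0
10. p1, 0
Accessibility: 0R0
Branch closes: p1 and not p1 both at 0.
Every branch closes; the branch above is one of them.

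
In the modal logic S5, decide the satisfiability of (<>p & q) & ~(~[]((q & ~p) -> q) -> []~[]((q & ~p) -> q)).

1. (<>p & q) & ~(~[]((q & ~p) -> q) -> []~[]((q & ~p) -> q)), 0
2. <>p & q, 0   [&-rule on 1]
3. ~(~[]((q & ~p) -> q) -> []~[]((q & ~p) -> q)), 0   [&-rule on 1]
4. <>p, 0   [&-rule on 2]
5. q, 0   [&-rule on 2]
6. ~[]((q & ~p) -> q), 0   [~->-rule on 3]
7. ~[]~[]((q & ~p) -> q), 0   [~->-rule on 3]
8. p, 1   [<>-rule on 4: fresh world 1, 0R1]
9. ~((q & ~p) -> q), 2   [~[]-rule on 6: fresh world 2, 0R2]
10. q & ~p, 2   [~->-rule on 9]
11. ~q, 2   [~->-rule on 9]
12. q, 2   [&-rule on 10]
13. ~p, 2   [&-rule on 10]
Accessibility: 0R0, 0R1, 0R2, 1R0, 1R1, 1R2, 2R0, 2R1, 2R2
Branch closes: q and ~q both at 2.
Every branch closes; the branch above is one of them.

Unsatisfiable (every branch closes)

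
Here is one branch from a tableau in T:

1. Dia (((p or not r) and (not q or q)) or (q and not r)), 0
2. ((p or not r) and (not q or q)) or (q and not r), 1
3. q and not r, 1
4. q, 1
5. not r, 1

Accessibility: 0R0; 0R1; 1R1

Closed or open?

No world carries both an atom and its negation.

Open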